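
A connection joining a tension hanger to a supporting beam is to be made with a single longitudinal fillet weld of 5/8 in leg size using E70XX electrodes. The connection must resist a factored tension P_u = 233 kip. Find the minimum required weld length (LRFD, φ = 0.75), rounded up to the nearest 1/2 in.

L = 17 in

E70XX → F_EXX = 70 ksi.
Throat t_e = 0.707 × 0.625 = 0.4419 in.
φr_n = 0.75 × 0.6 × 70 × 0.4419 = 13.92 kip/in.
L_req = P_u / φr_n = 233 / 13.92 = 16.74 in total.
Round up → use L = 17 in.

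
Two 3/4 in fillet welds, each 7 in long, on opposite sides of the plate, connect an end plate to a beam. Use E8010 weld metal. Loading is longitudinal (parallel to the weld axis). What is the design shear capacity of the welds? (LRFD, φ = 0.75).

φR_n ≈ 267 kips

E80XX → F_EXX = 80 ksi.
Effective throat t_e = 0.707 × 0.75 = 0.5302 in.
Total length L = 14 in; A_we = 0.5302 × 14 = 7.423 in².
F_nw = 0.6 F_EXX = 0.6 × 80 = 48 ksi.
φR_n = 0.75 × 48 × 7.423 = 267.2 kips.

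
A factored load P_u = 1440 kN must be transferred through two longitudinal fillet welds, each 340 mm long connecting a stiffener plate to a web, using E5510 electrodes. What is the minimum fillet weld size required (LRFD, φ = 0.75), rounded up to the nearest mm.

w = 13 mm

E55XX → F_EXX = 550 MPa.
Total weld length L = 680 mm.
Required throat t_e = P_u / (φ × 0.6 F_EXX × L) = 1440 / (0.75 × 0.6 × 550 × 680 × 10⁻³) = 8.556 mm.
Required leg w = t_e / 0.707 = 12.1 mm → use 13 mm.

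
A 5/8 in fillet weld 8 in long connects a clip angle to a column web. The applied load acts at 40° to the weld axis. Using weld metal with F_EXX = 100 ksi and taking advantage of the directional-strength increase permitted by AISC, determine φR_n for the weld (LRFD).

φR_n ≈ 200 kip

t_e = 0.707 × 0.625 = 0.4419 in; A_we = 0.4419 × 8 = 3.535 in².
Directional factor: 1.0 + 0.5 sin^1.5(40°) = 1.258.
F_nw = 0.6 × 100 × 1.258 = 75.46 ksi.
φR_n = 0.75 × 75.46 × 3.535 = 200.1 kip.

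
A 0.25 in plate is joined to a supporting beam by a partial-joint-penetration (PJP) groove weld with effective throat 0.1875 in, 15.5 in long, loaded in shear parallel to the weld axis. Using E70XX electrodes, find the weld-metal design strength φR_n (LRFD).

E70XX → F_EXX = 70 ksi.
Effective throat (given) t_e = 0.1875 in.
A_we = 0.1875 × 15.5 = 2.906 in².
F_nw = 0.6 F_EXX = 42 ksi.
φR_n = 0.75 × 42 × 2.906 = 91.55 kip.

φR_n ≈ 91.5 kip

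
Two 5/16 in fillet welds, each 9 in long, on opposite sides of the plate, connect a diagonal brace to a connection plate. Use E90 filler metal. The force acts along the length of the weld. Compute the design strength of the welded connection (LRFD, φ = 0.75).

φR_n ≈ 161 kips

E90XX → F_EXX = 90 ksi.
Effective throat t_e = 0.707 × 0.3125 = 0.2209 in.
Total length L = 18 in; A_we = 0.2209 × 18 = 3.977 in².
F_nw = 0.6 F_EXX = 0.6 × 90 = 54 ksi.
φR_n = 0.75 × 54 × 3.977 = 161.1 kips.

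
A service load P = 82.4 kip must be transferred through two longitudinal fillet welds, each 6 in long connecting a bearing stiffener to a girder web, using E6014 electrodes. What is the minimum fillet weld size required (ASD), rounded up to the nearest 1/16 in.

E60XX → F_EXX = 60 ksi.
Total weld length L = 12 in.
Required throat t_e = P × Ω / (0.6 F_EXX × L) = 82.4 × 2.0 / (0.6 × 60 × 12) = 0.3815 in.
Required leg w = t_e / 0.707 = 0.5396 in → use 9/16 in.

w = 9/16 in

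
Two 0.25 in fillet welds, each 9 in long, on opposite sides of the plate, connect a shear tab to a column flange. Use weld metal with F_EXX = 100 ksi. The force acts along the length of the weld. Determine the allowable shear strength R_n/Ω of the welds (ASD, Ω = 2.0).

R_n/Ω ≈ 95.4 kip

Effective throat t_e = 0.707 × 0.25 = 0.1767 in.
Total length L = 18 in; A_we = 0.1767 × 18 = 3.181 in².
F_nw = 0.6 F_EXX = 0.6 × 100 = 60 ksi.
R_n = 60 × 3.181 = 190.9 kip; R_n/Ω = 190.9/2.0 = 95.44 kip.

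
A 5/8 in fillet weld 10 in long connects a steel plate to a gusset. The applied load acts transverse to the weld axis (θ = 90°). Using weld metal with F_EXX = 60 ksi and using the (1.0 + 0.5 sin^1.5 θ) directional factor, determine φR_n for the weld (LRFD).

φR_n ≈ 179 kips

t_e = 0.707 × 0.625 = 0.4419 in; A_we = 0.4419 × 10 = 4.419 in².
Directional factor: 1.0 + 0.5 sin^1.5(90°) = 1.5.
F_nw = 0.6 × 60 × 1.5 = 54 ksi.
φR_n = 0.75 × 54 × 4.419 = 179 kips.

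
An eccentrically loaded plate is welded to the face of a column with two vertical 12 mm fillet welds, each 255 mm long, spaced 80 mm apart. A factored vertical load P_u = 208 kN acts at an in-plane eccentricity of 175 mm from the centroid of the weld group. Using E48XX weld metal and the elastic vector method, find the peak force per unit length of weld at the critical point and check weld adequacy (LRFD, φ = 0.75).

f_max ≈ 1530 N/mm; adequate

E48XX → F_EXX = 480 MPa.
Total weld length L_w = 510 mm. Treat welds as unit-width lines.
Polar moment about centroid: J = 2[d³/12 + d(b/2)²] = 2[255³/12 + 255×40²] = 3580000 mm³.
Direct shear f_v = P/L_w = 208×10³ / 510 = 407.8 N/mm (vertical).
Torsion M = P·e = 208×10³ × 175 = 36400000 N·mm.
Critical point at (x, y) = (40, 127.5) from centroid. f_tx = M·y/J = 1297 N/mm; f_ty = M·x/J = 406.8 N/mm.
Resultant f_max = √[f_tx² + (f_v + f_ty)²] = √[1297² + (407.8 + 406.8)²] = 1531 N/mm.
Capacity per unit length: φr_n = 0.75 × 0.6 × 480 × (0.707 × 12) = 1833 N/mm.
1531 ≤ 1833 → adequate.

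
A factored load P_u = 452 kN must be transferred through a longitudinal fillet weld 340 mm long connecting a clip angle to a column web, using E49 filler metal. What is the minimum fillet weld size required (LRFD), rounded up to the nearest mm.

w = 9 mm

E49XX → F_EXX = 490 MPa.
Total weld length L = 340 mm.
Required throat t_e = P_u / (φ × 0.6 F_EXX × L) = 452 / (0.75 × 0.6 × 490 × 340 × 10⁻³) = 6.029 mm.
Required leg w = t_e / 0.707 = 8.528 mm → use 9 mm.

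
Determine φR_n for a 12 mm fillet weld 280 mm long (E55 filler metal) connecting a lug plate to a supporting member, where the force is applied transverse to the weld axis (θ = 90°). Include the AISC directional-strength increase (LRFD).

φR_n ≈ 882 kN

E55XX → F_EXX = 550 MPa.
t_e = 0.707 × 12 = 8.484 mm; A_we = 8.484 × 280 = 2376 mm².
Directional factor: 1.0 + 0.5 sin^1.5(90°) = 1.5.
F_nw = 0.6 × 550 × 1.5 = 495 MPa.
φR_n = 0.75 × 495 × 2376 × 10⁻³ = 881.9 kN.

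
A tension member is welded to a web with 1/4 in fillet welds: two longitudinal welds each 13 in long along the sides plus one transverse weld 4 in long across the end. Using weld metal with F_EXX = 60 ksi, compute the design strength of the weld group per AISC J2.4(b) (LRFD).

t_e = 0.707 × 0.25 = 0.1767 in.
R_nwl = 0.6 × 60 × 0.1767 × 26 = 165.4 kip (longitudinal, 2 welds).
R_nwt = 0.6 × 60 × 0.1767 × 4 = 25.45 kip (transverse, base value).
(i) R_nwl + R_nwt = 190.9 kip; (ii) 0.85 R_nwl + 1.5 R_nwt = 178.8 kip.
R_n = max = 190.9 kip [governs: (i)]; φR_n = 143.2 kip.

φR_n ≈ 143 kip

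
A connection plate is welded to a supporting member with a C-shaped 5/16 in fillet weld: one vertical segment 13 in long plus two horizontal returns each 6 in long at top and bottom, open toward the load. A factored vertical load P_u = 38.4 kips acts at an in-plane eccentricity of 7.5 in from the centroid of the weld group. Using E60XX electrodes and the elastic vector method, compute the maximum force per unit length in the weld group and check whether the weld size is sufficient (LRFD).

E60XX → F_EXX = 60 ksi.
Total weld length L_w = 25 in. Treat welds as unit-width lines.
Centroid: x̄ = 2×6×3 / 25 = 1.44 in from the vertical weld.
Polar moment about centroid: J = I_x + I_y = [13³/12 + 2×6×6.5²] + [13×1.44² + 2(6³/12 + 6×1.56²)] = 782.2 in³.
Direct shear f_v = P/L_w = 38.4 / 25 = 1.536 kip/in (vertical).
Torsion M = P·e = 38.4 × 7.5 = 288 kip·in.
Critical point at (x, y) = (4.56, 6.5) from centroid. f_tx = M·y/J = 2.393 kip/in; f_ty = M·x/J = 1.679 kip/in.
Resultant f_max = √[f_tx² + (f_v + f_ty)²] = √[2.393² + (1.536 + 1.679)²] = 4.008 kip/in.
Capacity per unit length: φr_n = 0.75 × 0.6 × 60 × (0.707 × 0.3125) = 5.965 kip/in.
4.008 ≤ 5.965 → adequate.

f_max ≈ 4.01 kip/in; adequate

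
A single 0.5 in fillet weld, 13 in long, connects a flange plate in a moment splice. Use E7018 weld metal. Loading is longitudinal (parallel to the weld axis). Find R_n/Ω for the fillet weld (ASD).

E70XX → F_EXX = 70 ksi.
Effective throat t_e = 0.707 × 0.5 = 0.3535 in.
Total length L = 13 in; A_we = 0.3535 × 13 = 4.595 in².
F_nw = 0.6 F_EXX = 0.6 × 70 = 42 ksi.
R_n = 42 × 4.595 = 193 kip; R_n/Ω = 193/2.0 = 96.51 kip.

R_n/Ω ≈ 96.5 kip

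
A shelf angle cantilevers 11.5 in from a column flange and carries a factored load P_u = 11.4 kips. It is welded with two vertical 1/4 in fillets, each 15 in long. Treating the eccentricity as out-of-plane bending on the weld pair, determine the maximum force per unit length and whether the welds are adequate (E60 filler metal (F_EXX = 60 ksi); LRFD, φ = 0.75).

L_w = 2 × 15 = 30 in; section modulus (unit throat) S = 2 × L²/6 = 75 in².
Direct shear f_v = P/L_w = 11.4/30 = 0.38 kip/in.
Moment M = P × e = 11.4 × 11.5 = 131.1 kip·in; bending f_b = M/S = 1.748 kip/in.
f_max = √(f_v² + f_b²) = √(0.38² + 1.748²) = 1.789 kip/in.
φr_n = 0.75 × 0.6 × 60 × (0.707 × 0.25) = 4.772 kip/in → adequate.

f_max ≈ 1.79 kip/in; adequate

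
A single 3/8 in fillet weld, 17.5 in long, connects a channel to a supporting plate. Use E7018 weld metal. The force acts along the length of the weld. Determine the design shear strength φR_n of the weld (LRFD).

φR_n ≈ 146 kips

E70XX → F_EXX = 70 ksi.
Effective throat t_e = 0.707 × 0.375 = 0.2651 in.
Total length L = 17.5 in; A_we = 0.2651 × 17.5 = 4.64 in².
F_nw = 0.6 F_EXX = 0.6 × 70 = 42 ksi.
φR_n = 0.75 × 42 × 4.64 = 146.2 kips.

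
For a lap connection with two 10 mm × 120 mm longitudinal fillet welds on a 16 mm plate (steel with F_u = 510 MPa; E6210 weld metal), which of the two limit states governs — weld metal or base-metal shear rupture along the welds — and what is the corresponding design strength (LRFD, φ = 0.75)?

E62XX → F_EXX = 620 MPa.
t_e = 0.707 × 10 = 7.07 mm; L = 240 mm.
Weld metal: φR_n = 0.75 × 0.6 × 620 × 7.07 × 240 × 10⁻³ = 473.4 kN.
Base metal (shear rupture): φR_n = 0.75 × 0.6 × 510 × 16 × 240 × 10⁻³ = 881.3 kN.
Governing: weld metal.

φR_n ≈ 473 kN (weld metal governs)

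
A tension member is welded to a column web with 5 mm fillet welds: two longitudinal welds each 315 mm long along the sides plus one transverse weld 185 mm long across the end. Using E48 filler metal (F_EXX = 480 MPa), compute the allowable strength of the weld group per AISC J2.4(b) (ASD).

t_e = 0.707 × 5 = 3.535 mm.
R_nwl = 0.6 × 480 × 3.535 × 630 × 10⁻³ = 641.4 kN (longitudinal, 2 welds).
R_nwt = 0.6 × 480 × 3.535 × 185 × 10⁻³ = 188.3 kN (transverse, base value).
(i) R_nwl + R_nwt = 829.7 kN; (ii) 0.85 R_nwl + 1.5 R_nwt = 827.7 kN.
R_n = max = 829.7 kN [governs: (i)]; R_n/Ω = 414.9 kN.

R_n/Ω ≈ 415 kN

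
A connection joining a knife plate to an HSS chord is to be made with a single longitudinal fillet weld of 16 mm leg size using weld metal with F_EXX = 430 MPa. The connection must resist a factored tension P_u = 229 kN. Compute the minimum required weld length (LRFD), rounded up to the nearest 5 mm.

L = 105 mm

Throat t_e = 0.707 × 16 = 11.31 mm.
φr_n = 0.75 × 0.6 × 430 × 11.31 × 10⁻³ = 2.189 kN/mm.
L_req = P_u / φr_n = 229 / 2.189 = 104.6 mm total.
Round up → use L = 105 mm.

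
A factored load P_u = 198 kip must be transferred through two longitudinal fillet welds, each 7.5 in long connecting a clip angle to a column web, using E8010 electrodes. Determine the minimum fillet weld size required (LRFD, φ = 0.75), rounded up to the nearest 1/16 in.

E80XX → F_EXX = 80 ksi.
Total weld length L = 15 in.
Required throat t_e = P_u / (φ × 0.6 F_EXX × L) = 198 / (0.75 × 0.6 × 80 × 15) = 0.3667 in.
Required leg w = t_e / 0.707 = 0.5186 in → use 9/16 in.

w = 9/16 in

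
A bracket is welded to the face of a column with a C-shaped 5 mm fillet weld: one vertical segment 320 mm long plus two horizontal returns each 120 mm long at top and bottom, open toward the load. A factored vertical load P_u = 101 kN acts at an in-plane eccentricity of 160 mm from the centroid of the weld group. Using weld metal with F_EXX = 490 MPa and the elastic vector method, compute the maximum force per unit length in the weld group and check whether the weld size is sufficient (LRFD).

f_max ≈ 431 N/mm; adequate

Total weld length L_w = 560 mm. Treat welds as unit-width lines.
Centroid: x̄ = 2×120×60 / 560 = 25.71 mm from the vertical weld.
Polar moment about centroid: J = I_x + I_y = [320³/12 + 2×120×160²] + [320×25.71² + 2(120³/12 + 120×34.29²)] = 9656000 mm³.
Direct shear f_v = P/L_w = 101×10³ / 560 = 180.4 N/mm (vertical).
Torsion M = P·e = 101×10³ × 160 = 16160000 N·mm.
Critical point at (x, y) = (94.29, 160) from centroid. f_tx = M·y/J = 267.8 N/mm; f_ty = M·x/J = 157.8 N/mm.
Resultant f_max = √[f_tx² + (f_v + f_ty)²] = √[267.8² + (180.4 + 157.8)²] = 431.3 N/mm.
Capacity per unit length: φr_n = 0.75 × 0.6 × 490 × (0.707 × 5) = 779.5 N/mm.
431.3 ≤ 779.5 → adequate.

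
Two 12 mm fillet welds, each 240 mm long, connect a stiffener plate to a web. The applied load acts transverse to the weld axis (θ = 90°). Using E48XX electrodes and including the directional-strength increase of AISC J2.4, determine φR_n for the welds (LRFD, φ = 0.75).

φR_n ≈ 1320 kN

E48XX → F_EXX = 480 MPa.
t_e = 0.707 × 12 = 8.484 mm; A_we = 8.484 × 480 = 4072 mm².
Directional factor: 1.0 + 0.5 sin^1.5(90°) = 1.5.
F_nw = 0.6 × 480 × 1.5 = 432 MPa.
φR_n = 0.75 × 432 × 4072 × 10⁻³ = 1319 kN.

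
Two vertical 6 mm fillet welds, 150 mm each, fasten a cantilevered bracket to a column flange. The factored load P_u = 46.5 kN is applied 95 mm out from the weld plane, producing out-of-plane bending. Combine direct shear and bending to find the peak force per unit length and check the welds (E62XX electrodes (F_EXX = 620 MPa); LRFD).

L_w = 2 × 150 = 300 mm; section modulus (unit throat) S = 2 × L²/6 = 7500 mm².
Direct shear f_v = P/L_w = 46.5×10³/300 = 155 N/mm.
Moment M = P × e = 46.5×10³ × 95 = 4417500 N·mm; bending f_b = M/S = 589 N/mm.
f_max = √(f_v² + f_b²) = √(155² + 589²) = 609.1 N/mm.
φr_n = 0.75 × 0.6 × 620 × (0.707 × 6) = 1184 N/mm → adequate.

f_max ≈ 609 N/mm; adequate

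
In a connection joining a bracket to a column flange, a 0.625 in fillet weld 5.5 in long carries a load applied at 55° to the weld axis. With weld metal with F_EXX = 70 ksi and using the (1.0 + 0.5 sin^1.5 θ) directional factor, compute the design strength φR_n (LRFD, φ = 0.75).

t_e = 0.707 × 0.625 = 0.4419 in; A_we = 0.4419 × 5.5 = 2.43 in².
Directional factor: 1.0 + 0.5 sin^1.5(55°) = 1.371.
F_nw = 0.6 × 70 × 1.371 = 57.57 ksi.
φR_n = 0.75 × 57.57 × 2.43 = 104.9 kip.

φR_n ≈ 105 kip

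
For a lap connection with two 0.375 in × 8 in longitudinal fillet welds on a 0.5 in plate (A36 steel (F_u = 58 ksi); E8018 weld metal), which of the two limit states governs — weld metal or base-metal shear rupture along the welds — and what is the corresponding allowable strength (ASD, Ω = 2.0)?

E80XX → F_EXX = 80 ksi.
t_e = 0.707 × 0.375 = 0.2651 in; L = 16 in.
Weld metal: R_n/Ω = (1/2.0) × 0.6 × 80 × 0.2651 × 16 = 101.8 kips.
Base metal (shear rupture): R_n/Ω = (1/2.0) × 0.6 × 58 × 0.5 × 16 = 139.2 kips.
Governing: weld metal.

R_n/Ω ≈ 102 kips (weld metal governs)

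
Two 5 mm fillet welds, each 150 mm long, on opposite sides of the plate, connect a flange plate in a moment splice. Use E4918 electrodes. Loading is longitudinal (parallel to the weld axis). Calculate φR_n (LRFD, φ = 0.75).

E49XX → F_EXX = 490 MPa.
Effective throat t_e = 0.707 × 5 = 3.535 mm.
Total length L = 300 mm; A_we = 3.535 × 300 = 1060 mm².
F_nw = 0.6 F_EXX = 0.6 × 490 = 294 MPa.
φR_n = 0.75 × 294 × 1060 × 10⁻³ = 233.8 kN.

φR_n ≈ 234 kN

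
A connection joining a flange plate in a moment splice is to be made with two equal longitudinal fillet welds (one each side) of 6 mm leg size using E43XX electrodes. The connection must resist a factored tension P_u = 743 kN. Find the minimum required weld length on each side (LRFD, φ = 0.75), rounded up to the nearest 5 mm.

E43XX → F_EXX = 430 MPa.
Throat t_e = 0.707 × 6 = 4.242 mm.
φr_n = 0.75 × 0.6 × 430 × 4.242 × 10⁻³ = 0.8208 kN/mm.
L_req = P_u / φr_n = 743 / 0.8208 = 905.2 mm total.
Per side: 905.2 / 2 = 452.6 mm.
Round up → use L = 455 mm on each side.

L = 455 mm on each side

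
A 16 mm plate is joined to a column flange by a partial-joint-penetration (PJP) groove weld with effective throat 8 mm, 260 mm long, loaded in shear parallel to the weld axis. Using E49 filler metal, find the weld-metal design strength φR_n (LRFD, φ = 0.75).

E49XX → F_EXX = 490 MPa.
Effective throat (given) t_e = 8 mm.
A_we = 8 × 260 = 2080 mm².
F_nw = 0.6 F_EXX = 294 MPa.
φR_n = 0.75 × 294 × 2080 × 10⁻³ = 458.6 kN.

φR_n ≈ 459 kN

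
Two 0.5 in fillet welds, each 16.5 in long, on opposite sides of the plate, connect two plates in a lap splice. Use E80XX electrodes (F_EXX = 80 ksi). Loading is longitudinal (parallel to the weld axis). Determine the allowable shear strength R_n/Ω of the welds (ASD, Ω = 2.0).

Effective throat t_e = 0.707 × 0.5 = 0.3535 in.
Total length L = 33 in; A_we = 0.3535 × 33 = 11.67 in².
F_nw = 0.6 F_EXX = 0.6 × 80 = 48 ksi.
R_n = 48 × 11.67 = 559.9 kips; R_n/Ω = 559.9/2.0 = 280 kips.

R_n/Ω ≈ 280 kips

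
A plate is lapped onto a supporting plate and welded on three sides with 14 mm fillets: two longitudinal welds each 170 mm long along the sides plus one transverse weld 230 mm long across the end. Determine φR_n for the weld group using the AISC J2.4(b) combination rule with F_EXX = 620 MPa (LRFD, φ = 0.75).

φR_n ≈ 1750 kN

t_e = 0.707 × 14 = 9.898 mm.
R_nwl = 0.6 × 620 × 9.898 × 340 × 10⁻³ = 1252 kN (longitudinal, 2 welds).
R_nwt = 0.6 × 620 × 9.898 × 230 × 10⁻³ = 846.9 kN (transverse, base value).
(i) R_nwl + R_nwt = 2099 kN; (ii) 0.85 R_nwl + 1.5 R_nwt = 2334 kN.
R_n = max = 2334 kN [governs: (ii)]; φR_n = 1751 kN.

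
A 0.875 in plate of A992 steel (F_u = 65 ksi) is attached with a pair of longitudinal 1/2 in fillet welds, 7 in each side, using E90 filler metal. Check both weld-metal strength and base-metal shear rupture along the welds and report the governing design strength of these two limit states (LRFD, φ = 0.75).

E90XX → F_EXX = 90 ksi.
t_e = 0.707 × 0.5 = 0.3535 in; L = 14 in.
Weld metal: φR_n = 0.75 × 0.6 × 90 × 0.3535 × 14 = 200.4 kip.
Base metal (shear rupture): φR_n = 0.75 × 0.6 × 65 × 0.875 × 14 = 358.3 kip.
Governing: weld metal.

φR_n ≈ 200 kip (weld metal governs)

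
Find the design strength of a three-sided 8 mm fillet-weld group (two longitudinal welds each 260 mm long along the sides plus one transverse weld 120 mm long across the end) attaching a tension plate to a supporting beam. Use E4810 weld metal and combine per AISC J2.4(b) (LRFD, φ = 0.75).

φR_n ≈ 782 kN

E48XX → F_EXX = 480 MPa.
t_e = 0.707 × 8 = 5.656 mm.
R_nwl = 0.6 × 480 × 5.656 × 520 × 10⁻³ = 847 kN (longitudinal, 2 welds).
R_nwt = 0.6 × 480 × 5.656 × 120 × 10⁻³ = 195.5 kN (transverse, base value).
(i) R_nwl + R_nwt = 1043 kN; (ii) 0.85 R_nwl + 1.5 R_nwt = 1013 kN.
R_n = max = 1043 kN [governs: (i)]; φR_n = 781.9 kN.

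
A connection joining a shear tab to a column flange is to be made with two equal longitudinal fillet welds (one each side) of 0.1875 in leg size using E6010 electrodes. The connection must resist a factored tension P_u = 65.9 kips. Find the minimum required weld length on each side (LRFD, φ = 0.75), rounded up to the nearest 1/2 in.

E60XX → F_EXX = 60 ksi.
Throat t_e = 0.707 × 0.1875 = 0.1326 in.
φr_n = 0.75 × 0.6 × 60 × 0.1326 = 3.579 kips/in.
L_req = P_u / φr_n = 65.9 / 3.579 = 18.41 in total.
Per side: 18.41 / 2 = 9.206 in.
Round up → use L = 9.5 in on each side.

L = 9.5 in on each side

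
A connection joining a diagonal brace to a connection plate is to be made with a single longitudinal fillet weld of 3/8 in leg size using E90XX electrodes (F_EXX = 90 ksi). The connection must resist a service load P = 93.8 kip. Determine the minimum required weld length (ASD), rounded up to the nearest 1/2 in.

L = 13.5 in

Throat t_e = 0.707 × 0.375 = 0.2651 in.
r_n/Ω = (0.6 × 90 × 0.2651) / 2.0 = 7.158 kip/in.
L_req = P / (r_n/Ω) = 93.8 / 7.158 = 13.1 in total.
Round up → use L = 13.5 in.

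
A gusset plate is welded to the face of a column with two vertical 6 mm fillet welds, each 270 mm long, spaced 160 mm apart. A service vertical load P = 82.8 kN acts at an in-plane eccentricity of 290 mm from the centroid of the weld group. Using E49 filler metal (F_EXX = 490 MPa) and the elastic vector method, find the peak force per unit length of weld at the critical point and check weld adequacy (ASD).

f_max ≈ 651 N/mm; NOT adequate

Total weld length L_w = 540 mm. Treat welds as unit-width lines.
Polar moment about centroid: J = 2[d³/12 + d(b/2)²] = 2[270³/12 + 270×80²] = 6736000 mm³.
Direct shear f_v = P/L_w = 82.8×10³ / 540 = 153.3 N/mm (vertical).
Torsion M = P·e = 82.8×10³ × 290 = 24012000 N·mm.
Critical point at (x, y) = (80, 135) from centroid. f_tx = M·y/J = 481.2 N/mm; f_ty = M·x/J = 285.2 N/mm.
Resultant f_max = √[f_tx² + (f_v + f_ty)²] = √[481.2² + (153.3 + 285.2)²] = 651 N/mm.
Capacity per unit length: r_n/Ω = (1/2.0) × 0.6 × 490 × (0.707 × 6) = 623.6 N/mm.
651 > 623.6 → NOT adequate.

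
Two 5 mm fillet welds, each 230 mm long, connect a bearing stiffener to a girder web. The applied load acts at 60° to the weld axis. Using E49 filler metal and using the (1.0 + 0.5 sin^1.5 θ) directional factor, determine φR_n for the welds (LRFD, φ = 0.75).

E49XX → F_EXX = 490 MPa.
t_e = 0.707 × 5 = 3.535 mm; A_we = 3.535 × 460 = 1626 mm².
Directional factor: 1.0 + 0.5 sin^1.5(60°) = 1.403.
F_nw = 0.6 × 490 × 1.403 = 412.5 MPa.
φR_n = 0.75 × 412.5 × 1626 × 10⁻³ = 503 kN.

φR_n ≈ 503 kN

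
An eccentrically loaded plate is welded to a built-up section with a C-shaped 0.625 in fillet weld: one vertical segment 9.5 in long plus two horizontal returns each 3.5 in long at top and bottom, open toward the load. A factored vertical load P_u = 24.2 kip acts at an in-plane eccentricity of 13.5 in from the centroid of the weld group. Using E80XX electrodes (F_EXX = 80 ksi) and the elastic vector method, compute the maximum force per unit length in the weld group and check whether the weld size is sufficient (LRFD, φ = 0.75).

f_max ≈ 8.05 kip/in; adequate

Total weld length L_w = 16.5 in. Treat welds as unit-width lines.
Centroid: x̄ = 2×3.5×1.75 / 16.5 = 0.7424 in from the vertical weld.
Polar moment about centroid: J = I_x + I_y = [9.5³/12 + 2×3.5×4.75²] + [9.5×0.7424² + 2(3.5³/12 + 3.5×1.008²)] = 248.9 in³.
Direct shear f_v = P/L_w = 24.2 / 16.5 = 1.467 kip/in (vertical).
Torsion M = P·e = 24.2 × 13.5 = 326.7 kip·in.
Critical point at (x, y) = (2.758, 4.75) from centroid. f_tx = M·y/J = 6.235 kip/in; f_ty = M·x/J = 3.62 kip/in.
Resultant f_max = √[f_tx² + (f_v + f_ty)²] = √[6.235² + (1.467 + 3.62)²] = 8.047 kip/in.
Capacity per unit length: φr_n = 0.75 × 0.6 × 80 × (0.707 × 0.625) = 15.91 kip/in.
8.047 ≤ 15.91 → adequate.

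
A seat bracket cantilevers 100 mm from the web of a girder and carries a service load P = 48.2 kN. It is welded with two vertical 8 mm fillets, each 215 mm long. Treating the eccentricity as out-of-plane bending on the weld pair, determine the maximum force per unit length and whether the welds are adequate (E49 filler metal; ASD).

f_max ≈ 332 N/mm; adequate

E49XX → F_EXX = 490 MPa.
L_w = 2 × 215 = 430 mm; section modulus (unit throat) S = 2 × L²/6 = 15410 mm².
Direct shear f_v = P/L_w = 48.2×10³/430 = 112.1 N/mm.
Moment M = P × e = 48.2×10³ × 100 = 4820000 N·mm; bending f_b = M/S = 312.8 N/mm.
f_max = √(f_v² + f_b²) = √(112.1² + 312.8²) = 332.3 N/mm.
r_n/Ω = (1/2.0) × 0.6 × 490 × (0.707 × 8) = 831.4 N/mm → adequate.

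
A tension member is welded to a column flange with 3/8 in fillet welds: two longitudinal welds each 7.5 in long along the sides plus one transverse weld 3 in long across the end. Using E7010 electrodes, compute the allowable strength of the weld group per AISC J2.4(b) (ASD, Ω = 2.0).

R_n/Ω ≈ 100 kips

E70XX → F_EXX = 70 ksi.
t_e = 0.707 × 0.375 = 0.2651 in.
R_nwl = 0.6 × 70 × 0.2651 × 15 = 167 kips (longitudinal, 2 welds).
R_nwt = 0.6 × 70 × 0.2651 × 3 = 33.41 kips (transverse, base value).
(i) R_nwl + R_nwt = 200.4 kips; (ii) 0.85 R_nwl + 1.5 R_nwt = 192.1 kips.
R_n = max = 200.4 kips [governs: (i)]; R_n/Ω = 100.2 kips.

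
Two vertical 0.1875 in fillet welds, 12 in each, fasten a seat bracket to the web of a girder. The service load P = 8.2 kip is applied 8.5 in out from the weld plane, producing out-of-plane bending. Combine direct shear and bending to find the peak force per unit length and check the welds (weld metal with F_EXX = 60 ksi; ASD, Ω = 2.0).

f_max ≈ 1.49 kip/in; adequate

L_w = 2 × 12 = 24 in; section modulus (unit throat) S = 2 × L²/6 = 48 in².
Direct shear f_v = P/L_w = 8.2/24 = 0.3417 kip/in.
Moment M = P × e = 8.2 × 8.5 = 69.7 kip·in; bending f_b = M/S = 1.452 kip/in.
f_max = √(f_v² + f_b²) = √(0.3417² + 1.452²) = 1.492 kip/in.
r_n/Ω = (1/2.0) × 0.6 × 60 × (0.707 × 0.1875) = 2.386 kip/in → adequate.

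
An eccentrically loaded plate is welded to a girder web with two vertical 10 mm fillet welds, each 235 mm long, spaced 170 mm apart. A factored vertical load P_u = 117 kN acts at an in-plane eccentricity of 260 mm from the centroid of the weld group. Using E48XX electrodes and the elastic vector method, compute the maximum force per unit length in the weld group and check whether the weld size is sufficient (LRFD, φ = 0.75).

f_max ≈ 961 N/mm; adequate

E48XX → F_EXX = 480 MPa.
Total weld length L_w = 470 mm. Treat welds as unit-width lines.
Polar moment about centroid: J = 2[d³/12 + d(b/2)²] = 2[235³/12 + 235×85²] = 5559000 mm³.
Direct shear f_v = P/L_w = 117×10³ / 470 = 248.9 N/mm (vertical).
Torsion M = P·e = 117×10³ × 260 = 30420000 N·mm.
Critical point at (x, y) = (85, 117.5) from centroid. f_tx = M·y/J = 643 N/mm; f_ty = M·x/J = 465.2 N/mm.
Resultant f_max = √[f_tx² + (f_v + f_ty)²] = √[643² + (248.9 + 465.2)²] = 960.9 N/mm.
Capacity per unit length: φr_n = 0.75 × 0.6 × 480 × (0.707 × 10) = 1527 N/mm.
960.9 ≤ 1527 → adequate.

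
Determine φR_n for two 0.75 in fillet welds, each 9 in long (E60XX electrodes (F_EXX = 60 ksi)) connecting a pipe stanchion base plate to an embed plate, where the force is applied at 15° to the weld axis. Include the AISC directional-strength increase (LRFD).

t_e = 0.707 × 0.75 = 0.5302 in; A_we = 0.5302 × 18 = 9.544 in².
Directional factor: 1.0 + 0.5 sin^1.5(15°) = 1.066.
F_nw = 0.6 × 60 × 1.066 = 38.37 ksi.
φR_n = 0.75 × 38.37 × 9.544 = 274.7 kip.

φR_n ≈ 275 kip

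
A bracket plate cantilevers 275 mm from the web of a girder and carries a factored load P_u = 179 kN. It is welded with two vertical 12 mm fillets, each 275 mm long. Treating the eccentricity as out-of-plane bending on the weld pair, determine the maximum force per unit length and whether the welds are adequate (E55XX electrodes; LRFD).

f_max ≈ 1980 N/mm; adequate

E55XX → F_EXX = 550 MPa.
L_w = 2 × 275 = 550 mm; section modulus (unit throat) S = 2 × L²/6 = 25210 mm².
Direct shear f_v = P/L_w = 179×10³/550 = 325.5 N/mm.
Moment M = P × e = 179×10³ × 275 = 49225000 N·mm; bending f_b = M/S = 1953 N/mm.
f_max = √(f_v² + f_b²) = √(325.5² + 1953²) = 1980 N/mm.
φr_n = 0.75 × 0.6 × 550 × (0.707 × 12) = 2100 N/mm → adequate.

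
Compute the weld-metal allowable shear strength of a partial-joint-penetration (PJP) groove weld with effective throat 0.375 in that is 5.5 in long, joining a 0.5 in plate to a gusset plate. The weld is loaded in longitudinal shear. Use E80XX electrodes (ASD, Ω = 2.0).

E80XX → F_EXX = 80 ksi.
Effective throat (given) t_e = 0.375 in.
A_we = 0.375 × 5.5 = 2.062 in².
F_nw = 0.6 F_EXX = 48 ksi.
R_n/Ω = (48 × 2.062) / 2.0 = 49.5 kips.

R_n/Ω ≈ 49.5 kips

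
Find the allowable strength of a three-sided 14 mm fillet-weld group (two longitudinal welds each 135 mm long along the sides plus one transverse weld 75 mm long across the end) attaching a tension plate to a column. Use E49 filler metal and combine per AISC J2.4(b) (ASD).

R_n/Ω ≈ 502 kN

E49XX → F_EXX = 490 MPa.
t_e = 0.707 × 14 = 9.898 mm.
R_nwl = 0.6 × 490 × 9.898 × 270 × 10⁻³ = 785.7 kN (longitudinal, 2 welds).
R_nwt = 0.6 × 490 × 9.898 × 75 × 10⁻³ = 218.3 kN (transverse, base value).
(i) R_nwl + R_nwt = 1004 kN; (ii) 0.85 R_nwl + 1.5 R_nwt = 995.2 kN.
R_n = max = 1004 kN [governs: (i)]; R_n/Ω = 502 kN.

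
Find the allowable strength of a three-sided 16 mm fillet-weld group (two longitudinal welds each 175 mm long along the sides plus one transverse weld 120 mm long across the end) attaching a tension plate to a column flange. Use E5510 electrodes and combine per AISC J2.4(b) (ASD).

R_n/Ω ≈ 891 kN

E55XX → F_EXX = 550 MPa.
t_e = 0.707 × 16 = 11.31 mm.
R_nwl = 0.6 × 550 × 11.31 × 350 × 10⁻³ = 1307 kN (longitudinal, 2 welds).
R_nwt = 0.6 × 550 × 11.31 × 120 × 10⁻³ = 448 kN (transverse, base value).
(i) R_nwl + R_nwt = 1754 kN; (ii) 0.85 R_nwl + 1.5 R_nwt = 1782 kN.
R_n = max = 1782 kN [governs: (ii)]; R_n/Ω = 891.2 kN.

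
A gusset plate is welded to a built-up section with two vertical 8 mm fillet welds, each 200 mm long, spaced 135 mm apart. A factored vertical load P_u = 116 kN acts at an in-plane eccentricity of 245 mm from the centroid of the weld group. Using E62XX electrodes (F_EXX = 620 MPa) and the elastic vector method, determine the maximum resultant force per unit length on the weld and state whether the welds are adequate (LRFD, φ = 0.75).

f_max ≈ 1270 N/mm; adequate

Total weld length L_w = 400 mm. Treat welds as unit-width lines.
Polar moment about centroid: J = 2[d³/12 + d(b/2)²] = 2[200³/12 + 200×67.5²] = 3156000 mm³.
Direct shear f_v = P/L_w = 116×10³ / 400 = 290 N/mm (vertical).
Torsion M = P·e = 116×10³ × 245 = 28420000 N·mm.
Critical point at (x, y) = (67.5, 100) from centroid. f_tx = M·y/J = 900.6 N/mm; f_ty = M·x/J = 607.9 N/mm.
Resultant f_max = √[f_tx² + (f_v + f_ty)²] = √[900.6² + (290 + 607.9)²] = 1272 N/mm.
Capacity per unit length: φr_n = 0.75 × 0.6 × 620 × (0.707 × 8) = 1578 N/mm.
1272 ≤ 1578 → adequate.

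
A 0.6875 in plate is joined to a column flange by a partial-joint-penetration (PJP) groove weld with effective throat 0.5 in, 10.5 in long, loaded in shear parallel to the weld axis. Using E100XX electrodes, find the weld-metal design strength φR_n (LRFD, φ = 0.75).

E100XX → F_EXX = 100 ksi.
Effective throat (given) t_e = 0.5 in.
A_we = 0.5 × 10.5 = 5.25 in².
F_nw = 0.6 F_EXX = 60 ksi.
φR_n = 0.75 × 60 × 5.25 = 236.2 kip.

φR_n ≈ 236 kip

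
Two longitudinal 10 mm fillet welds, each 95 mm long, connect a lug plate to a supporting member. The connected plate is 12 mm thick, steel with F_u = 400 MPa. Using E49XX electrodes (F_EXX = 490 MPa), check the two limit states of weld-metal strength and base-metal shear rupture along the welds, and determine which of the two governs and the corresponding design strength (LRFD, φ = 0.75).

t_e = 0.707 × 10 = 7.07 mm; L = 190 mm.
Weld metal: φR_n = 0.75 × 0.6 × 490 × 7.07 × 190 × 10⁻³ = 296.2 kN.
Base metal (shear rupture): φR_n = 0.75 × 0.6 × 400 × 12 × 190 × 10⁻³ = 410.4 kN.
Governing: weld metal.

φR_n ≈ 296 kN (weld metal governs)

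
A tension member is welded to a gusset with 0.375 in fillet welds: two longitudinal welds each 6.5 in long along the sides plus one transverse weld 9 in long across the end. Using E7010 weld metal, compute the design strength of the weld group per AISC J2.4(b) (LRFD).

φR_n ≈ 205 kip

E70XX → F_EXX = 70 ksi.
t_e = 0.707 × 0.375 = 0.2651 in.
R_nwl = 0.6 × 70 × 0.2651 × 13 = 144.8 kip (longitudinal, 2 welds).
R_nwt = 0.6 × 70 × 0.2651 × 9 = 100.2 kip (transverse, base value).
(i) R_nwl + R_nwt = 245 kip; (ii) 0.85 R_nwl + 1.5 R_nwt = 273.4 kip.
R_n = max = 273.4 kip [governs: (ii)]; φR_n = 205 kip.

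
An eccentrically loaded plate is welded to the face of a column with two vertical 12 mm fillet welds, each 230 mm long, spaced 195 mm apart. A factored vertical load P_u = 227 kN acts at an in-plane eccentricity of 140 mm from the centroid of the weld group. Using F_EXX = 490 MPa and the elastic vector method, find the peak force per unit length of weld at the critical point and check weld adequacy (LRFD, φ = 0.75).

f_max ≈ 1130 N/mm; adequate

Total weld length L_w = 460 mm. Treat welds as unit-width lines.
Polar moment about centroid: J = 2[d³/12 + d(b/2)²] = 2[230³/12 + 230×97.5²] = 6401000 mm³.
Direct shear f_v = P/L_w = 227×10³ / 460 = 493.5 N/mm (vertical).
Torsion M = P·e = 227×10³ × 140 = 31780000 N·mm.
Critical point at (x, y) = (97.5, 115) from centroid. f_tx = M·y/J = 571 N/mm; f_ty = M·x/J = 484.1 N/mm.
Resultant f_max = √[f_tx² + (f_v + f_ty)²] = √[571² + (493.5 + 484.1)²] = 1132 N/mm.
Capacity per unit length: φr_n = 0.75 × 0.6 × 490 × (0.707 × 12) = 1871 N/mm.
1132 ≤ 1871 → adequate.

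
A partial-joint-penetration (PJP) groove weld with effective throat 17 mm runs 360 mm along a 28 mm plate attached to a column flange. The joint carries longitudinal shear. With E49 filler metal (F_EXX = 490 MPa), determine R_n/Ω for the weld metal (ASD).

R_n/Ω ≈ 900 kN

Effective throat (given) t_e = 17 mm.
A_we = 17 × 360 = 6120 mm².
F_nw = 0.6 F_EXX = 294 MPa.
R_n/Ω = (294 × 6120) / 2.0 × 10⁻³ = 899.6 kN.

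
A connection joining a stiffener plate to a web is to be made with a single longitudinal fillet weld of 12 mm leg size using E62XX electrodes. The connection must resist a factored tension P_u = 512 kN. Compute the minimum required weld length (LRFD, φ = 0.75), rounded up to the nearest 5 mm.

E62XX → F_EXX = 620 MPa.
Throat t_e = 0.707 × 12 = 8.484 mm.
φr_n = 0.75 × 0.6 × 620 × 8.484 × 10⁻³ = 2.367 kN/mm.
L_req = P_u / φr_n = 512 / 2.367 = 216.3 mm total.
Round up → use L = 220 mm.

L = 220 mm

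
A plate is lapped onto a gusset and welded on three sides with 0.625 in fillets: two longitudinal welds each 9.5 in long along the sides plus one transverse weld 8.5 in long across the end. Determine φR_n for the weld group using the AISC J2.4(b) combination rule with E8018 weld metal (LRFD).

E80XX → F_EXX = 80 ksi.
t_e = 0.707 × 0.625 = 0.4419 in.
R_nwl = 0.6 × 80 × 0.4419 × 19 = 403 kips (longitudinal, 2 welds).
R_nwt = 0.6 × 80 × 0.4419 × 8.5 = 180.3 kips (transverse, base value).
(i) R_nwl + R_nwt = 583.3 kips; (ii) 0.85 R_nwl + 1.5 R_nwt = 613 kips.
R_n = max = 613 kips [governs: (ii)]; φR_n = 459.7 kips.

φR_n ≈ 460 kips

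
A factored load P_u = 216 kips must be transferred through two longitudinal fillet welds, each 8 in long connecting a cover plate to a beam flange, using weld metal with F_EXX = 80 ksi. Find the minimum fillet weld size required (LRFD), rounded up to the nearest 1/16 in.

Total weld length L = 16 in.
Required throat t_e = P_u / (φ × 0.6 F_EXX × L) = 216 / (0.75 × 0.6 × 80 × 16) = 0.375 in.
Required leg w = t_e / 0.707 = 0.5304 in → use 9/16 in.

w = 9/16 in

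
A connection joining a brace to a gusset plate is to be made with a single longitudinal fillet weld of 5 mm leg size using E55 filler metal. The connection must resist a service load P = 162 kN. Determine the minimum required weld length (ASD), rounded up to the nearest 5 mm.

E55XX → F_EXX = 550 MPa.
Throat t_e = 0.707 × 5 = 3.535 mm.
r_n/Ω = (0.6 × 550 × 3.535) / 2.0 = 583.3 N/mm = 0.5833 kN/mm.
L_req = P / (r_n/Ω) = 162 / 0.5833 = 277.7 mm total.
Round up → use L = 280 mm.

L = 280 mm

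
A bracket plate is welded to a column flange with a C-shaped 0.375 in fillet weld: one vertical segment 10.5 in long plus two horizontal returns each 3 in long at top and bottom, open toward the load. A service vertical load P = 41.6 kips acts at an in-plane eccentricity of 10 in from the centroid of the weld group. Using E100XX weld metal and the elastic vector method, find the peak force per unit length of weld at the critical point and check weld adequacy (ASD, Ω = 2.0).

E100XX → F_EXX = 100 ksi.
Total weld length L_w = 16.5 in. Treat welds as unit-width lines.
Centroid: x̄ = 2×3×1.5 / 16.5 = 0.5455 in from the vertical weld.
Polar moment about centroid: J = I_x + I_y = [10.5³/12 + 2×3×5.25²] + [10.5×0.5455² + 2(3³/12 + 3×0.9545²)] = 274.9 in³.
Direct shear f_v = P/L_w = 41.6 / 16.5 = 2.521 kip/in (vertical).
Torsion M = P·e = 41.6 × 10 = 416 kip·in.
Critical point at (x, y) = (2.455, 5.25) from centroid. f_tx = M·y/J = 7.944 kip/in; f_ty = M·x/J = 3.714 kip/in.
Resultant f_max = √[f_tx² + (f_v + f_ty)²] = √[7.944² + (2.521 + 3.714)²] = 10.1 kip/in.
Capacity per unit length: r_n/Ω = (1/2.0) × 0.6 × 100 × (0.707 × 0.375) = 7.954 kip/in.
10.1 > 7.954 → NOT adequate.

f_max ≈ 10.1 kip/in; NOT adequate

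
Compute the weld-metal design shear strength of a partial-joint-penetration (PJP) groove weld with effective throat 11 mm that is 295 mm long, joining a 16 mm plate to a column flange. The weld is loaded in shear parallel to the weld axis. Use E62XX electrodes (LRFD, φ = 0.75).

φR_n ≈ 905 kN

E62XX → F_EXX = 620 MPa.
Effective throat (given) t_e = 11 mm.
A_we = 11 × 295 = 3245 mm².
F_nw = 0.6 F_EXX = 372 MPa.
φR_n = 0.75 × 372 × 3245 × 10⁻³ = 905.4 kN.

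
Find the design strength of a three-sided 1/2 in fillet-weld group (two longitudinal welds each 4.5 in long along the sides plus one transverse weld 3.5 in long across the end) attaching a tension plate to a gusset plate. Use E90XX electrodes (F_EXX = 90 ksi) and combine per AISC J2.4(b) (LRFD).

φR_n ≈ 185 kip

t_e = 0.707 × 0.5 = 0.3535 in.
R_nwl = 0.6 × 90 × 0.3535 × 9 = 171.8 kip (longitudinal, 2 welds).
R_nwt = 0.6 × 90 × 0.3535 × 3.5 = 66.81 kip (transverse, base value).
(i) R_nwl + R_nwt = 238.6 kip; (ii) 0.85 R_nwl + 1.5 R_nwt = 246.2 kip.
R_n = max = 246.2 kip [governs: (ii)]; φR_n = 184.7 kip.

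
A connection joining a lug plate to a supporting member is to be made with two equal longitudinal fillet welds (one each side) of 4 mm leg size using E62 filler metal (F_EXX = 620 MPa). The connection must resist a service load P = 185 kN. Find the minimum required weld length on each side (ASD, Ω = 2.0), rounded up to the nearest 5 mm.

Throat t_e = 0.707 × 4 = 2.828 mm.
r_n/Ω = (0.6 × 620 × 2.828) / 2.0 = 526 N/mm = 0.526 kN/mm.
L_req = P / (r_n/Ω) = 185 / 0.526 = 351.7 mm total.
Per side: 351.7 / 2 = 175.9 mm.
Round up → use L = 180 mm on each side.

L = 180 mm on each side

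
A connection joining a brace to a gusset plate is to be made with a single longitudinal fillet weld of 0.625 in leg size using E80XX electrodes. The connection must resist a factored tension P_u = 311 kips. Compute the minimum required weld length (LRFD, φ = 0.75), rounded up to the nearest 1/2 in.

E80XX → F_EXX = 80 ksi.
Throat t_e = 0.707 × 0.625 = 0.4419 in.
φr_n = 0.75 × 0.6 × 80 × 0.4419 = 15.91 kips/in.
L_req = P_u / φr_n = 311 / 15.91 = 19.55 in total.
Round up → use L = 20 in.

L = 20 in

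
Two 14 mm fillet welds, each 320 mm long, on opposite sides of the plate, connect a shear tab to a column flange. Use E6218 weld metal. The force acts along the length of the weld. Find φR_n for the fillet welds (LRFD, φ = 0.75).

E62XX → F_EXX = 620 MPa.
Effective throat t_e = 0.707 × 14 = 9.898 mm.
Total length L = 640 mm; A_we = 9.898 × 640 = 6335 mm².
F_nw = 0.6 F_EXX = 0.6 × 620 = 372 MPa.
φR_n = 0.75 × 372 × 6335 × 10⁻³ = 1767 kN.

φR_n ≈ 1770 kN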